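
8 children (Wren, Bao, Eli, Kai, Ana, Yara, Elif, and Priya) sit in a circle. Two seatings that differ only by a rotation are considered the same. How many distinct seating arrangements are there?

5040

Seat Wren anywhere (absorbing the rotational symmetry), then permute the other 7: (7)! = 5040.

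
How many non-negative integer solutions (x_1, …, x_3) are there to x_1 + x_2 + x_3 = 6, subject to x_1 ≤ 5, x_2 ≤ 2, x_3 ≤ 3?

11

By stars and bars, unrestricted non-negative solutions to x_1+…+x_3 = 6 number C(6+2,2) = 28.
Subtract solutions that violate a single cap (substitute x_i' = x_i − (cap_i+1)): x_1 ≥ 6 gives C(2,2) = 1; x_2 ≥ 3 gives C(5,2) = 10; x_3 ≥ 4 gives C(4,2) = 6. Together 17.
No two caps can be exceeded simultaneously, so the pair terms are all 0.
By inclusion–exclusion the count is 28 − 17 + 0 = 11.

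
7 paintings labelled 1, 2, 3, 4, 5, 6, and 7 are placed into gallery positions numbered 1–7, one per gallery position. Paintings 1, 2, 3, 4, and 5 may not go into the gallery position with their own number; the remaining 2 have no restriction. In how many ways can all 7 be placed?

2428

Let Aᵢ (for 1 ≤ i ≤ 5) be the placements that put painting i in its forbidden gallery position. Any j of these fix j positions, leaving (7−j)! ways to fill the rest, and there are C(5,j) ways to pick which j.
By inclusion–exclusion, the number of valid placements is Σ_{j=0}^{5} (−1)^j C(5,j)·(7−j)!.
Computing: 5040 − 3600 + 1200 − 240 + 30 − 2 = 2428.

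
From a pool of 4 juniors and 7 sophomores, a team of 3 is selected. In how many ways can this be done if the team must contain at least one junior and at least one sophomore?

Total 3-person selections from all 11: C(11,3) = 165.
Subtract selections that omit an entire group: no juniors → C(7,3) = 35; no sophomores → C(4,3) = 4.
Both groups omitted at once is impossible, so 165 − 39 = 126.

126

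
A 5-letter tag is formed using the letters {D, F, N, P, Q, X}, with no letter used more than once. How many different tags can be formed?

With no repetition, fill the 5 letters in order: 6 choices, then 5, down to 2.
6 × 5 × 4 × 3 × 2 = 720.

720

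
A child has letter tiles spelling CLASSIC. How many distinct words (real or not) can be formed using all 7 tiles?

1260

CLASSIC has 7 letters with C appearing twice and S appearing twice.
So there are 7! / (2!·2!) = 1260 distinguishable arrangements.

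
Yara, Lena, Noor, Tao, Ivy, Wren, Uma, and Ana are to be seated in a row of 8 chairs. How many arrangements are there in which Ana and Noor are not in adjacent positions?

30240

Of the 8! = 40320 arrangements, those with Ana and Noor adjacent number 2 × 7! = 10080 (treat the pair as a block with 2 internal orders).
So 40320 − 10080 = 30240 arrangements keep them apart.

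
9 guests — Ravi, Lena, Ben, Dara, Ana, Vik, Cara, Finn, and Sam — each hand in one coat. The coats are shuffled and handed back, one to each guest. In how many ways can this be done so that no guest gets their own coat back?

133496

This is the derangement count D_9: permutations of 9 items with no fixed point.
By inclusion–exclusion this is Σ_{j=0}^{9} (−1)^j C(9,j)·(9−j)!.
Computing: 362880 − 362880 + 181440 − 60480 + 15120 − 3024 + 504 − 72 + 9 − 1 = 133496.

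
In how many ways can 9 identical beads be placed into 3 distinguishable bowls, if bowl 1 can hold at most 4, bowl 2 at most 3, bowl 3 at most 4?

Without the upper bounds there are C(11,2) = 55 ways to split 9 among 3 bowls.
Subtract solutions that violate a single cap (substitute x_i' = x_i − (cap_i+1)): x_1 ≥ 5 gives C(6,2) = 15; x_2 ≥ 4 gives C(7,2) = 21; x_3 ≥ 5 gives C(6,2) = 15. Together 51.
Add back pairs where two caps are both exceeded: 1 + 0 + 1 = 2.
By inclusion–exclusion the count is 55 − 51 + 2 = 6.

6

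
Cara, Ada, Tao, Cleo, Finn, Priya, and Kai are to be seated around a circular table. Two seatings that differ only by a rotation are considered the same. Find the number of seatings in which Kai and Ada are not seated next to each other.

Without the restriction there are (6)! = 720 seatings.
Those with Kai next to Ada: fuse the pair into one unit and seat 6 units around a circle — 2·(5)! = 240.
Subtracting, 720 − 240 = 480.

480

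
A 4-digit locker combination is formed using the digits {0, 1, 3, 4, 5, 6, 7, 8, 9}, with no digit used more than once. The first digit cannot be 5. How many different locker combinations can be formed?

The first digit has 9−1 = 8 choices (anything except 5).
The remaining 3 digits are filled from the other 8 symbols without repetition: 8 × 7 × 6 = 336.
Total: 8 × 336 = 2688.

2688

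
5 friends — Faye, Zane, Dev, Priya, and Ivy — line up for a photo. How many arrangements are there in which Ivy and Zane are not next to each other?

There are 5! = 120 arrangements in all. If Ivy and Zane are adjacent, merging them into one block gives 2·(4)! = 48 arrangements.
So 120 − 48 = 72 arrangements keep them apart.

72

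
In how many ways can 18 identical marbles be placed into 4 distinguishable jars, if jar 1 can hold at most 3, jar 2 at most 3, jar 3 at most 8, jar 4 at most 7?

Ignoring the caps, the number of non-negative solutions to x_1+…+x_4 = 18 is C(21,3) = 1330.
Subtract solutions that violate a single cap (substitute x_i' = x_i − (cap_i+1)): x_1 ≥ 4 gives C(17,3) = 680; x_2 ≥ 4 gives C(17,3) = 680; x_3 ≥ 9 gives C(12,3) = 220; x_4 ≥ 8 gives C(13,3) = 286. Together 1866.
Add back pairs where two caps are both exceeded: 286 + 56 + 84 + 56 + 84 + 4 = 570.
Subtract triples: 4 + 10 + 0 + 0 = 14.
By inclusion–exclusion the count is 1330 − 1866 + 570 − 14 = 20.

20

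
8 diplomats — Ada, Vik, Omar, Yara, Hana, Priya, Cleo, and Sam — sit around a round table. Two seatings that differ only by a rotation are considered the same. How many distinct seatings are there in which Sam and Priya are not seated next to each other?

3600

All circular seatings of 8 people number (7)! = 5040.
Seatings with Sam beside Priya: treat them as a block with 2 internal orders, giving 2 × (6)! = 1440.
Subtracting, 5040 − 1440 = 3600.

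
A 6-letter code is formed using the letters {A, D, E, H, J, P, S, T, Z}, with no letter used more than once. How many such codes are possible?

60480

With no repetition, fill the 6 letters in order: 9 choices, then 8, down to 4.
That product is 9 × 8 × 7 × 6 × 5 × 4 = 60480.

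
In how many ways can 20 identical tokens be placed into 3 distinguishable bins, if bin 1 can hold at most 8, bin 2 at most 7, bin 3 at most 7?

6

By stars and bars, unrestricted non-negative solutions to x_1+…+x_3 = 20 number C(20+2,2) = 231.
Subtract solutions that violate a single cap (substitute x_i' = x_i − (cap_i+1)): x_1 ≥ 9 gives C(13,2) = 78; x_2 ≥ 8 gives C(14,2) = 91; x_3 ≥ 8 gives C(14,2) = 91. Together 260.
Add back pairs where two caps are both exceeded: 10 + 10 + 15 = 35.
By inclusion–exclusion the count is 231 − 260 + 35 = 6.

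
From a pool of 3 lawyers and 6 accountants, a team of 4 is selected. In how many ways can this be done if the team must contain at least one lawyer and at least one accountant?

111

With no constraint there are C(9,4) = 126 possible selections.
Subtract selections that omit an entire group: no lawyers → C(6,4) = 15; no accountants → C(3,4) = 0.
Both groups omitted at once is impossible, so 126 − 15 = 111.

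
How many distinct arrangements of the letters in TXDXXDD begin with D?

60

Fix D in the first position and arrange the remaining 6 letters.
Those 6 letters have D appearing twice and X appearing 3 times, giving (6)!/(3!·2!) = 60.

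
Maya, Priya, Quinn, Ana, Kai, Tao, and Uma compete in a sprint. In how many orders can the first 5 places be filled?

This is an ordered selection of 5 from 7: P(7,5).
That gives 7 × 6 × 5 × 4 × 3 = 2520.

2520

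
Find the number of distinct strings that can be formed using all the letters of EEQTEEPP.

840

The 8 letters of EEQTEEPP have repeats: E appearing 4 times and P appearing twice.
Dividing 8! = 40320 by 4!·2! = 48 for the repeated letters gives 840.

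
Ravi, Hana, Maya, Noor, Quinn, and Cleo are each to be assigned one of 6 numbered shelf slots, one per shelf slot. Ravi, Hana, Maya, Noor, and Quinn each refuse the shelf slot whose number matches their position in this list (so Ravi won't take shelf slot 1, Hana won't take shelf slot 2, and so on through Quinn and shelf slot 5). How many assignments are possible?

309

Let Aᵢ (for 1 ≤ i ≤ 5) be the placements that put person i in their forbidden shelf slot. Any j of these fix j positions, leaving (6−j)! ways to fill the rest, and there are C(5,j) ways to pick which j.
By inclusion–exclusion, the number of valid placements is Σ_{j=0}^{5} (−1)^j C(5,j)·(6−j)!.
Computing: 720 − 600 + 240 − 60 + 10 − 1 = 309.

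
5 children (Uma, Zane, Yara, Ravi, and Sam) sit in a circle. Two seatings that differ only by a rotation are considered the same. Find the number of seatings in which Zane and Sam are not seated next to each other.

Without the restriction there are (4)! = 24 seatings.
Those with Zane next to Sam: fuse the pair into one unit and seat 4 units around a circle — 2·(3)! = 12.
Subtracting, 24 − 12 = 12.

12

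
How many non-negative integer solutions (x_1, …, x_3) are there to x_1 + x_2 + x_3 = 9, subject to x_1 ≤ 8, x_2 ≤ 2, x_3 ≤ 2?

8

Ignoring the caps, the number of non-negative solutions to x_1+…+x_3 = 9 is C(11,2) = 55.
Subtract solutions that violate a single cap (substitute x_i' = x_i − (cap_i+1)): x_1 ≥ 9 gives C(2,2) = 1; x_2 ≥ 3 gives C(8,2) = 28; x_3 ≥ 3 gives C(8,2) = 28. Together 57.
Add back pairs where two caps are both exceeded: 0 + 0 + 10 = 10.
By inclusion–exclusion the count is 55 − 57 + 10 = 8.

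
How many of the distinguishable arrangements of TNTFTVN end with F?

With the last slot taken by F, it remains to arrange the other 6 letters (TNTTVN).
Those 6 letters have N appearing twice and T appearing 3 times, giving (6)!/(3!·2!) = 60.

60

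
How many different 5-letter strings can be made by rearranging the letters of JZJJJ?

The 5 letters of JZJJJ have repeats: J appearing 4 times.
So there are 5! / (4!) = 5 distinguishable arrangements.

5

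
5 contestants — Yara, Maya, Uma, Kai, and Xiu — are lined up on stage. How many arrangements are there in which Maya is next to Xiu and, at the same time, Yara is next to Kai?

24

Treat {Maya,Xiu} as one block (2 orders) and {Yara,Kai} as another (2 orders).
That leaves 3 units to arrange: 2 × 2 × 3! = 4 × 6 = 24.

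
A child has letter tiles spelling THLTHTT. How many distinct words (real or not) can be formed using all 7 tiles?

Letter multiplicities in THLTHTT: H×2, L×1, T×4.
The number of distinct arrangements is 7!/(4!·2!) = 5040/48 = 105.

105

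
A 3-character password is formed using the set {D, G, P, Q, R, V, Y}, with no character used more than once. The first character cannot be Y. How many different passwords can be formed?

180

The first character has 7−1 = 6 choices (anything except Y).
The remaining 2 characters are filled from the other 6 symbols without repetition: 6 × 5 = 30.
Total: 6 × 30 = 180.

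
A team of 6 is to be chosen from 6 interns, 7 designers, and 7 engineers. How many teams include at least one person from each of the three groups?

With no constraint there are C(20,6) = 38760 possible selections.
Subtract selections that omit an entire group: no interns → C(14,6) = 3003; no designers → C(13,6) = 1716; no engineers → C(13,6) = 1716.
Add back selections omitting two groups (i.e. drawn from a single group): C(6,6) + C(7,6) + C(7,6) = 15.
By inclusion–exclusion: 38760 − 6435 + 15 = 32340.

32340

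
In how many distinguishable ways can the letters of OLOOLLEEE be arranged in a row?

OLOOLLEEE has 9 letters with E appearing 3 times, L appearing 3 times, and O appearing 3 times.
The number of distinct arrangements is 9!/(3!·3!·3!) = 362880/216 = 1680.

1680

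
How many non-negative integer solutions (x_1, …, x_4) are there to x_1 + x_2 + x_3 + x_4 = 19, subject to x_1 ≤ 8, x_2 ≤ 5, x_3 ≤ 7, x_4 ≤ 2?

19

Ignoring the caps, the number of non-negative solutions to x_1+…+x_4 = 19 is C(22,3) = 1540.
Subtract solutions that violate a single cap (substitute x_i' = x_i − (cap_i+1)): x_1 ≥ 9 gives C(13,3) = 286; x_2 ≥ 6 gives C(16,3) = 560; x_3 ≥ 8 gives C(14,3) = 364; x_4 ≥ 3 gives C(19,3) = 969. Together 2179.
Add back pairs where two caps are both exceeded: 35 + 10 + 120 + 56 + 286 + 165 = 672.
Subtract triples: 0 + 4 + 0 + 10 = 14.
By inclusion–exclusion the count is 1540 − 2179 + 672 − 14 = 19.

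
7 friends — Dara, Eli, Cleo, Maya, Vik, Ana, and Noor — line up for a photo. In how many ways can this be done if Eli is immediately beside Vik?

1440

Treat {Eli, Vik} as a single unit. There are 6 units to order, and the pair itself can be ordered 2 ways.
So the count is 2·(6)! = 1440.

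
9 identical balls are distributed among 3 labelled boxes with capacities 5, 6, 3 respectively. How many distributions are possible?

Without the upper bounds there are C(11,2) = 55 ways to split 9 among 3 boxes.
Subtract solutions that violate a single cap (substitute x_i' = x_i − (cap_i+1)): x_1 ≥ 6 gives C(5,2) = 10; x_2 ≥ 7 gives C(4,2) = 6; x_3 ≥ 4 gives C(7,2) = 21. Together 37.
No two caps can be exceeded simultaneously, so the pair terms are all 0.
By inclusion–exclusion the count is 55 − 37 + 0 = 18.

18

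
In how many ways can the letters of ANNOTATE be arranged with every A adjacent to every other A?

Treat the 2 copies of A as a single block. The multiset to arrange is then {AA, E, N, N, O, T, T}, 7 items in all.
That gives (7)!/(2!·2!) = 1260 arrangements.

1260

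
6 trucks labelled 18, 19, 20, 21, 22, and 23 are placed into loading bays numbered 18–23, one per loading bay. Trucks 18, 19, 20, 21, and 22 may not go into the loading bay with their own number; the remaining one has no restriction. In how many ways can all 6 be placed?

309

Let Aᵢ (for 18 ≤ i ≤ 22) be the placements that put truck i in its forbidden loading bay. Any j of these fix j positions, leaving (6−j)! ways to fill the rest, and there are C(5,j) ways to pick which j.
By inclusion–exclusion, the number of valid placements is Σ_{j=0}^{5} (−1)^j C(5,j)·(6−j)!.
Computing: 720 − 600 + 240 − 60 + 10 − 1 = 309.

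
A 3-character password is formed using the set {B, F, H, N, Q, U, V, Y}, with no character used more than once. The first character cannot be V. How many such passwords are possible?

294

The first character has 8−1 = 7 choices (anything except V).
The remaining 2 characters are filled from the other 7 symbols without repetition: 7 × 6 = 42.
Total: 7 × 42 = 294.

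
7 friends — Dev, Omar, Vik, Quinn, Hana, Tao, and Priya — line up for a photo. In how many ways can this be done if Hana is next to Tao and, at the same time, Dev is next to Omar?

480

Treat {Hana,Tao} as one block (2 orders) and {Dev,Omar} as another (2 orders).
That leaves 5 units to arrange: 2 × 2 × 5! = 4 × 120 = 480.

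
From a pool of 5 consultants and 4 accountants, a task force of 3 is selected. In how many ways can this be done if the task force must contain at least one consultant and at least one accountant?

Total 3-person selections from all 9: C(9,3) = 84.
Subtract selections that omit an entire group: no consultants → C(4,3) = 4; no accountants → C(5,3) = 10.
Both groups omitted at once is impossible, so 84 − 14 = 70.

70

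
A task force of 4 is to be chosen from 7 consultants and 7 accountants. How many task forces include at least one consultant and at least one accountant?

With no constraint there are C(14,4) = 1001 possible selections.
Subtract selections that omit an entire group: no consultants → C(7,4) = 35; no accountants → C(7,4) = 35.
Both groups omitted at once is impossible, so 1001 − 70 = 931.

931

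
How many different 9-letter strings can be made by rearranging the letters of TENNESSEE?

3780

The 9 letters of TENNESSEE have repeats: E appearing 4 times, N appearing twice, and S appearing twice.
The number of distinct arrangements is 9!/(4!·2!·2!) = 362880/96 = 3780.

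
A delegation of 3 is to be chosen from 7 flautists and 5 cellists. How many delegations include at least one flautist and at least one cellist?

Unrestricted: C(12,3) = 220 ways to pick any 3 of the 12.
Selections missing a whole group: no flautists → C(5,3) = 10; no cellists → C(7,3) = 35.
Both groups omitted at once is impossible, so 220 − 45 = 175.

175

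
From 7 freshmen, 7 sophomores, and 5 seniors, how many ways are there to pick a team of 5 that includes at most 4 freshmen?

Split by how many freshmen are chosen (0 through 4).
Sum: C(7,0)·C(12,5) + C(7,1)·C(12,4) + C(7,2)·C(12,3) + C(7,3)·C(12,2) + C(7,4)·C(12,1) = 792 + 3465 + 4620 + 2310 + 420 = 11607.

11607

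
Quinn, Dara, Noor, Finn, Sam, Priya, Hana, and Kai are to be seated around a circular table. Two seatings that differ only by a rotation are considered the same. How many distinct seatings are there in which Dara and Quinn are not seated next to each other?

All circular seatings of 8 people number (7)! = 5040.
Seatings with Dara beside Quinn: treat them as a block with 2 internal orders, giving 2 × (6)! = 1440.
Subtracting, 5040 − 1440 = 3600.

3600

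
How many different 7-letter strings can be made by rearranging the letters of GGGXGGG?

Letter multiplicities in GGGXGGG: G×6, X×1.
The number of distinct arrangements is 7!/(6!) = 5040/720 = 7.

7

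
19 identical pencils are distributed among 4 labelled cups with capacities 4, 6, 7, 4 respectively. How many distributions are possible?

10

Without the upper bounds there are C(22,3) = 1540 ways to split 19 among 4 cups.
Subtract solutions that violate a single cap (substitute x_i' = x_i − (cap_i+1)): x_1 ≥ 5 gives C(17,3) = 680; x_2 ≥ 7 gives C(15,3) = 455; x_3 ≥ 8 gives C(14,3) = 364; x_4 ≥ 5 gives C(17,3) = 680. Together 2179.
Add back pairs where two caps are both exceeded: 120 + 84 + 220 + 35 + 120 + 84 = 663.
Subtract triples: 0 + 10 + 4 + 0 = 14.
By inclusion–exclusion the count is 1540 − 2179 + 663 − 14 = 10.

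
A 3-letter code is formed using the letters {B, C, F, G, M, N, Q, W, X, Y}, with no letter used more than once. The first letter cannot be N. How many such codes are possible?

The first letter has 10−1 = 9 choices (anything except N).
The remaining 2 letters are filled from the other 9 symbols without repetition: 9 × 8 = 72.
Total: 9 × 72 = 648.

648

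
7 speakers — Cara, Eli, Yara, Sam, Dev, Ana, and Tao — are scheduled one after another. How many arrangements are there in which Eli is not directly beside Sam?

3600

Of the 7! = 5040 arrangements, those with Eli and Sam adjacent number 2 × 6! = 1440 (treat the pair as a block with 2 internal orders).
So 5040 − 1440 = 3600 arrangements keep them apart.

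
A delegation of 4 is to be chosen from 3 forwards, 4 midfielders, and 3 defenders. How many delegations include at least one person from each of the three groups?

126

Total 4-person selections from all 10: C(10,4) = 210.
Selections missing a whole group: no forwards → C(7,4) = 35; no midfielders → C(6,4) = 15; no defenders → C(7,4) = 35.
Add back selections omitting two groups (i.e. drawn from a single group): C(3,4) + C(4,4) + C(3,4) = 1.
By inclusion–exclusion: 210 − 85 + 1 = 126.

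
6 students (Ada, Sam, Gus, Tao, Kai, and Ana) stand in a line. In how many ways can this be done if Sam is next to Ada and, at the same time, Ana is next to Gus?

96

Treat {Sam,Ada} as one block (2 orders) and {Ana,Gus} as another (2 orders).
That leaves 4 units to arrange: 2 × 2 × 4! = 4 × 24 = 96.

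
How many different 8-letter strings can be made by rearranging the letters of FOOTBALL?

FOOTBALL has 8 letters with L appearing twice and O appearing twice.
So there are 8! / (2!·2!) = 10080 distinguishable arrangements.

10080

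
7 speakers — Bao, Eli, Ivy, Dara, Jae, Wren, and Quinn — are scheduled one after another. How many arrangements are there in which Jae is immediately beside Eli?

1440

Place the 5 others and the Jae-Eli pair as 6 objects in a line; the pair has 2 internal arrangements.
That gives 2 × 6! = 2 × 720 = 1440.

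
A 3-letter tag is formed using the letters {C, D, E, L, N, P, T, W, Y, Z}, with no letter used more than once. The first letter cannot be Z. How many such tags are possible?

648

The first letter has 10−1 = 9 choices (anything except Z).
The remaining 2 letters are filled from the other 9 symbols without repetition: 9 × 8 = 72.
Total: 9 × 72 = 648.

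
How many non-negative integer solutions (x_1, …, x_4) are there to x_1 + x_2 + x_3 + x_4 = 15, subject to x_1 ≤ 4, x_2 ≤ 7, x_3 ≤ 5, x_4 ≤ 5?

78

Ignoring the caps, the number of non-negative solutions to x_1+…+x_4 = 15 is C(18,3) = 816.
Subtract solutions that violate a single cap (substitute x_i' = x_i − (cap_i+1)): x_1 ≥ 5 gives C(13,3) = 286; x_2 ≥ 8 gives C(10,3) = 120; x_3 ≥ 6 gives C(12,3) = 220; x_4 ≥ 6 gives C(12,3) = 220. Together 846.
Add back pairs where two caps are both exceeded: 10 + 35 + 35 + 4 + 4 + 20 = 108.
By inclusion–exclusion the count is 816 − 846 + 108 = 78.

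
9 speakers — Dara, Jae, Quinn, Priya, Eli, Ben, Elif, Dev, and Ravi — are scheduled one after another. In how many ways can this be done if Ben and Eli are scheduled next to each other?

80640

Place the 7 others and the Ben-Eli pair as 8 objects in a line; the pair has 2 internal arrangements.
That gives 2 × 8! = 2 × 40320 = 80640.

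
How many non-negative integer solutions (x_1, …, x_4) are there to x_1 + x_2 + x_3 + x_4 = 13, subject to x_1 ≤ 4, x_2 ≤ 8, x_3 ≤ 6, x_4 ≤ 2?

74

Without the upper bounds there are C(16,3) = 560 ways to split 13 among 4 variables.
Subtract solutions that violate a single cap (substitute x_i' = x_i − (cap_i+1)): x_1 ≥ 5 gives C(11,3) = 165; x_2 ≥ 9 gives C(7,3) = 35; x_3 ≥ 7 gives C(9,3) = 84; x_4 ≥ 3 gives C(13,3) = 286. Together 570.
Add back pairs where two caps are both exceeded: 0 + 4 + 56 + 0 + 4 + 20 = 84.
By inclusion–exclusion the count is 560 − 570 + 84 = 74.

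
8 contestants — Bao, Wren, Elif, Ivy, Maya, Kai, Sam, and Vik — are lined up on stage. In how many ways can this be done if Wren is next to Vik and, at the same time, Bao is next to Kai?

Treat {Wren,Vik} as one block (2 orders) and {Bao,Kai} as another (2 orders).
That leaves 6 units to arrange: 2 × 2 × 6! = 4 × 720 = 2880.

2880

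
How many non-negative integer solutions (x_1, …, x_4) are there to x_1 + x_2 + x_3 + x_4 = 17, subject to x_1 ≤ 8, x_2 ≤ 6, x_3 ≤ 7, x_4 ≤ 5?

By stars and bars, unrestricted non-negative solutions to x_1+…+x_4 = 17 number C(17+3,3) = 1140.
Subtract solutions that violate a single cap (substitute x_i' = x_i − (cap_i+1)): x_1 ≥ 9 gives C(11,3) = 165; x_2 ≥ 7 gives C(13,3) = 286; x_3 ≥ 8 gives C(12,3) = 220; x_4 ≥ 6 gives C(14,3) = 364. Together 1035.
Add back pairs where two caps are both exceeded: 4 + 1 + 10 + 10 + 35 + 20 = 80.
By inclusion–exclusion the count is 1140 − 1035 + 80 = 185.

185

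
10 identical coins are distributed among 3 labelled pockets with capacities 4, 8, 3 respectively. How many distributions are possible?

17

Ignoring the caps, the number of non-negative solutions to x_1+…+x_3 = 10 is C(12,2) = 66.
Subtract solutions that violate a single cap (substitute x_i' = x_i − (cap_i+1)): x_1 ≥ 5 gives C(7,2) = 21; x_2 ≥ 9 gives C(3,2) = 3; x_3 ≥ 4 gives C(8,2) = 28. Together 52.
Add back pairs where two caps are both exceeded: 0 + 3 + 0 = 3.
By inclusion–exclusion the count is 66 − 52 + 3 = 17.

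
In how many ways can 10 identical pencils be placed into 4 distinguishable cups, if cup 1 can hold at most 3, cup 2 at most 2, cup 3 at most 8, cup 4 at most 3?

By stars and bars, unrestricted non-negative solutions to x_1+…+x_4 = 10 number C(10+3,3) = 286.
Subtract solutions that violate a single cap (substitute x_i' = x_i − (cap_i+1)): x_1 ≥ 4 gives C(9,3) = 84; x_2 ≥ 3 gives C(10,3) = 120; x_3 ≥ 9 gives C(4,3) = 4; x_4 ≥ 4 gives C(9,3) = 84. Together 292.
Add back pairs where two caps are both exceeded: 20 + 0 + 10 + 0 + 20 + 0 = 50.
By inclusion–exclusion the count is 286 − 292 + 50 = 44.

44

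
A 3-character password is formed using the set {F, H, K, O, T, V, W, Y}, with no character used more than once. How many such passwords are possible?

Choose and order 3 of the 8 symbols: the first character has 8 options, the next 7, then 6.
8 × 7 × 6 = 336.

336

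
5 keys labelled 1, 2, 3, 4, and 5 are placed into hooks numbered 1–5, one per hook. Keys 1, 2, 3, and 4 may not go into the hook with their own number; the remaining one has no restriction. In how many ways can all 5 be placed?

53

Let Aᵢ (for 1 ≤ i ≤ 4) be the placements that put key i in its forbidden hook. Any j of these fix j positions, leaving (5−j)! ways to fill the rest, and there are C(4,j) ways to pick which j.
By inclusion–exclusion, the number of valid placements is Σ_{j=0}^{4} (−1)^j C(4,j)·(5−j)!.
Computing: 120 − 96 + 36 − 8 + 1 = 53.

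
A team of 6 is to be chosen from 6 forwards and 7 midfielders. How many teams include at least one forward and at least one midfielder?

1708

Unrestricted: C(13,6) = 1716 ways to pick any 6 of the 13.
Subtract selections that omit an entire group: no forwards → C(7,6) = 7; no midfielders → C(6,6) = 1.
Both groups omitted at once is impossible, so 1716 − 8 = 1708.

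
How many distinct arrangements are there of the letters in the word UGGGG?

5

UGGGG has 5 letters with G appearing 4 times.
The number of distinct arrangements is 5!/(4!) = 120/24 = 5.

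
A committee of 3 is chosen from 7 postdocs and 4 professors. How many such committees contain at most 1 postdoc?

Split by how many postdocs are chosen (0 through 1).
Sum: C(7,0)·C(4,3) + C(7,1)·C(4,2) = 4 + 42 = 46.

46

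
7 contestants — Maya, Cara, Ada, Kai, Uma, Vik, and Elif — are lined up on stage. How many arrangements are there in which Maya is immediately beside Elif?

1440

Treat {Maya, Elif} as a single unit. There are 6 units to order, and the pair itself can be ordered 2 ways.
So the count is 2·(6)! = 1440.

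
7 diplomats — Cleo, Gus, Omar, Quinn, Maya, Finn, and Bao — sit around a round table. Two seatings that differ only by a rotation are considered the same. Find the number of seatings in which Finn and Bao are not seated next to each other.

Without the restriction there are (6)! = 720 seatings.
Those with Finn next to Bao: fuse the pair into one unit and seat 6 units around a circle — 2·(5)! = 240.
Subtracting, 720 − 240 = 480.

480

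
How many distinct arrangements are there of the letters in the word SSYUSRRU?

1680

SSYUSRRU has 8 letters with R appearing twice, S appearing 3 times, and U appearing twice.
The number of distinct arrangements is 8!/(3!·2!·2!) = 40320/24 = 1680.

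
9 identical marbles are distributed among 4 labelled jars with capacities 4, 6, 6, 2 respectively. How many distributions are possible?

Without the upper bounds there are C(12,3) = 220 ways to split 9 among 4 jars.
Subtract solutions that violate a single cap (substitute x_i' = x_i − (cap_i+1)): x_1 ≥ 5 gives C(7,3) = 35; x_2 ≥ 7 gives C(5,3) = 10; x_3 ≥ 7 gives C(5,3) = 10; x_4 ≥ 3 gives C(9,3) = 84. Together 139.
Add back pairs where two caps are both exceeded: 0 + 0 + 4 + 0 + 0 + 0 = 4.
By inclusion–exclusion the count is 220 − 139 + 4 = 85.

85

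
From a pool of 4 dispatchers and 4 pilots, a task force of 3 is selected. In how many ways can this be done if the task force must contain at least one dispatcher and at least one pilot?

48

Total 3-person selections from all 8: C(8,3) = 56.
Subtract selections that omit an entire group: no dispatchers → C(4,3) = 4; no pilots → C(4,3) = 4.
Both groups omitted at once is impossible, so 56 − 8 = 48.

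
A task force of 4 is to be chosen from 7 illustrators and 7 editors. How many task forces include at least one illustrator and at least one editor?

931

With no constraint there are C(14,4) = 1001 possible selections.
Subtract selections that omit an entire group: no illustrators → C(7,4) = 35; no editors → C(7,4) = 35.
Both groups omitted at once is impossible, so 1001 − 70 = 931.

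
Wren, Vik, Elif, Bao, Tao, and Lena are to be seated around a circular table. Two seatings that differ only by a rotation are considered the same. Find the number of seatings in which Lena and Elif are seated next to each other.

48

Treat {Lena, Elif} as one unit (2 internal orders) and seat the resulting 5 units around the table: (4)! circular arrangements.
So 2 × (4)! = 2 × 24 = 48.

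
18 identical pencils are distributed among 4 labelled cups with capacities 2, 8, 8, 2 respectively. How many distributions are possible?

10

Ignoring the caps, the number of non-negative solutions to x_1+…+x_4 = 18 is C(21,3) = 1330.
Subtract solutions that violate a single cap (substitute x_i' = x_i − (cap_i+1)): x_1 ≥ 3 gives C(18,3) = 816; x_2 ≥ 9 gives C(12,3) = 220; x_3 ≥ 9 gives C(12,3) = 220; x_4 ≥ 3 gives C(18,3) = 816. Together 2072.
Add back pairs where two caps are both exceeded: 84 + 84 + 455 + 1 + 84 + 84 = 792.
Subtract triples: 0 + 20 + 20 + 0 = 40.
By inclusion–exclusion the count is 1330 − 2072 + 792 − 40 = 10.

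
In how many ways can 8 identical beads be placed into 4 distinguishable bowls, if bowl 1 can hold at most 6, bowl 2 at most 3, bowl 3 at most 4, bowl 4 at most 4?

By stars and bars, unrestricted non-negative solutions to x_1+…+x_4 = 8 number C(8+3,3) = 165.
Subtract solutions that violate a single cap (substitute x_i' = x_i − (cap_i+1)): x_1 ≥ 7 gives C(4,3) = 4; x_2 ≥ 4 gives C(7,3) = 35; x_3 ≥ 5 gives C(6,3) = 20; x_4 ≥ 5 gives C(6,3) = 20. Together 79.
No two caps can be exceeded simultaneously, so the pair terms are all 0.
By inclusion–exclusion the count is 165 − 79 + 0 = 86.

86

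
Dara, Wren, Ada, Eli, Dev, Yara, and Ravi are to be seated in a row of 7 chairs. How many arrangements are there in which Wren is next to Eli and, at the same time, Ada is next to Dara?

Treat {Wren,Eli} as one block (2 orders) and {Ada,Dara} as another (2 orders).
That leaves 5 units to arrange: 2 × 2 × 5! = 4 × 120 = 480.

480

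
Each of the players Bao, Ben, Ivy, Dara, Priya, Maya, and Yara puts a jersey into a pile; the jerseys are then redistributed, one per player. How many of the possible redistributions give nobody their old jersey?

1854

Let Aᵢ be the assignments in which player i gets their old jersey. We want the size of the complement of A₁∪…∪A_7.
By inclusion–exclusion this is Σ_{j=0}^{7} (−1)^j C(7,j)·(7−j)!.
Computing: 5040 − 5040 + 2520 − 840 + 210 − 42 + 7 − 1 = 1854.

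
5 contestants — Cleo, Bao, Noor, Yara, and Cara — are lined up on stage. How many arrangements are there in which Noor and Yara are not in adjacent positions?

72

Of the 5! = 120 arrangements, those with Noor and Yara adjacent number 2 × 4! = 48 (treat the pair as a block with 2 internal orders).
Complementary counting: 120 − 48 = 72.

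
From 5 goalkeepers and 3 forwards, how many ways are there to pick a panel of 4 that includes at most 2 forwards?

65

Split by how many forwards are chosen (0 through 2).
Sum: C(3,0)·C(5,4) + C(3,1)·C(5,3) + C(3,2)·C(5,2) = 5 + 30 + 30 = 65.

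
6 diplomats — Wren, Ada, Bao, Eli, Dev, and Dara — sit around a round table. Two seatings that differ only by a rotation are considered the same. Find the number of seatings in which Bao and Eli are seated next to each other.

48

Glue Bao and Eli into a block (2 internal orders). Seating 5 units around a circle gives (4)! arrangements.
So 2 × (4)! = 2 × 24 = 48.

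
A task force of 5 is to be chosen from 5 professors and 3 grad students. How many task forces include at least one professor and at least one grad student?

55

Unrestricted: C(8,5) = 56 ways to pick any 5 of the 8.
Selections missing a whole group: no professors → C(3,5) = 0; no grad students → C(5,5) = 1.
Both groups omitted at once is impossible, so 56 − 1 = 55.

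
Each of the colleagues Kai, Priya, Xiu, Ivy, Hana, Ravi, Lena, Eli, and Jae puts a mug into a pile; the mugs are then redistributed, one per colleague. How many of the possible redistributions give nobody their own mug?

133496

Let Aᵢ be the assignments in which colleague i gets their own mug. We want the size of the complement of A₁∪…∪A_9.
By inclusion–exclusion this is Σ_{j=0}^{9} (−1)^j C(9,j)·(9−j)!.
Computing: 362880 − 362880 + 181440 − 60480 + 15120 − 3024 + 504 − 72 + 9 − 1 = 133496.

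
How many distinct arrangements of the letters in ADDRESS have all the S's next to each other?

360

Treat the 2 copies of S as a single block. The multiset to arrange is then {SS, A, D, D, E, R}, 6 items in all.
That gives (6)!/(2!) = 360 arrangements.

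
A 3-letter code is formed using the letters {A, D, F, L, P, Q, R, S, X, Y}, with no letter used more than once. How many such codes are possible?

With no repetition, fill the 3 letters in order: 10 choices, then 9, down to 8.
10 × 9 × 8 = 720.

720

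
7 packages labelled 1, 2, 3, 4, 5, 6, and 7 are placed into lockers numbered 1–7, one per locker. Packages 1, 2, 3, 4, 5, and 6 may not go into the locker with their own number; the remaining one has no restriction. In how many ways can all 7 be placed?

Let Aᵢ (for 1 ≤ i ≤ 6) be the placements that put package i in its forbidden locker. Any j of these fix j positions, leaving (7−j)! ways to fill the rest, and there are C(6,j) ways to pick which j.
By inclusion–exclusion, the number of valid placements is Σ_{j=0}^{6} (−1)^j C(6,j)·(7−j)!.
Computing: 5040 − 4320 + 1800 − 480 + 90 − 12 + 1 = 2119.

2119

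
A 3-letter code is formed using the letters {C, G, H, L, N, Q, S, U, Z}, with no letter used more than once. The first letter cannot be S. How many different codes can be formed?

448

The first letter has 9−1 = 8 choices (anything except S).
The remaining 2 letters are filled from the other 8 symbols without repetition: 8 × 7 = 56.
Total: 8 × 56 = 448.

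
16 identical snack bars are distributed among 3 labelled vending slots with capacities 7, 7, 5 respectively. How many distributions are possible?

Without the upper bounds there are C(18,2) = 153 ways to split 16 among 3 vending slots.
Subtract solutions that violate a single cap (substitute x_i' = x_i − (cap_i+1)): x_1 ≥ 8 gives C(10,2) = 45; x_2 ≥ 8 gives C(10,2) = 45; x_3 ≥ 6 gives C(12,2) = 66. Together 156.
Add back pairs where two caps are both exceeded: 1 + 6 + 6 = 13.
By inclusion–exclusion the count is 153 − 156 + 13 = 10.

10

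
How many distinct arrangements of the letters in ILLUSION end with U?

With the last slot taken by U, it remains to arrange the other 7 letters (ILLSION).
Those 7 letters have I appearing twice and L appearing twice, giving (7)!/(2!·2!) = 1260.

1260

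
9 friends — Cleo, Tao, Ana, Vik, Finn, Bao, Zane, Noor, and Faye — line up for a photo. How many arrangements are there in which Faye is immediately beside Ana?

Glue Faye and Ana into one block (2 internal orders), leaving 8 units to arrange in a row.
That gives 2 × 8! = 2 × 40320 = 80640.

80640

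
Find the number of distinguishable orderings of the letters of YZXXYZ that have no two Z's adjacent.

Total arrangements of YZXXYZ: 6!/(2!·2!·2!) = 90.
Arrangements with the Z's together: treat ZZ as one letter, giving (5)!/(2!·2!) = 30.
Subtracting, 90 − 30 = 60 arrangements keep the Z's apart.

60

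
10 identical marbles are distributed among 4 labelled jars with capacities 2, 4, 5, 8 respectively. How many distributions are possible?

Without the upper bounds there are C(13,3) = 286 ways to split 10 among 4 jars.
Subtract solutions that violate a single cap (substitute x_i' = x_i − (cap_i+1)): x_1 ≥ 3 gives C(10,3) = 120; x_2 ≥ 5 gives C(8,3) = 56; x_3 ≥ 6 gives C(7,3) = 35; x_4 ≥ 9 gives C(4,3) = 4. Together 215.
Add back pairs where two caps are both exceeded: 10 + 4 + 0 + 0 + 0 + 0 = 14.
By inclusion–exclusion the count is 286 − 215 + 14 = 85.

85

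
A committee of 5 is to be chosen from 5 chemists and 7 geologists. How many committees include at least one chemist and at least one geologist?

Unrestricted: C(12,5) = 792 ways to pick any 5 of the 12.
Subtract selections that omit an entire group: no chemists → C(7,5) = 21; no geologists → C(5,5) = 1.
Both groups omitted at once is impossible, so 792 − 22 = 770.

770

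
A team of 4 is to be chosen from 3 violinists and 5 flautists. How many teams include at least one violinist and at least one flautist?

Total 4-person selections from all 8: C(8,4) = 70.
Selections missing a whole group: no violinists → C(5,4) = 5; no flautists → C(3,4) = 0.
Both groups omitted at once is impossible, so 70 − 5 = 65.

65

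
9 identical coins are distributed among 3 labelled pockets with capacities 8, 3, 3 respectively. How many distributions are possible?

Without the upper bounds there are C(11,2) = 55 ways to split 9 among 3 pockets.
Subtract solutions that violate a single cap (substitute x_i' = x_i − (cap_i+1)): x_1 ≥ 9 gives C(2,2) = 1; x_2 ≥ 4 gives C(7,2) = 21; x_3 ≥ 4 gives C(7,2) = 21. Together 43.
Add back pairs where two caps are both exceeded: 0 + 0 + 3 = 3.
By inclusion–exclusion the count is 55 − 43 + 3 = 15.

15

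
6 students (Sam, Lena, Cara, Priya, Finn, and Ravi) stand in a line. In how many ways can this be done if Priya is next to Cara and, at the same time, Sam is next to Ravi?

96

Treat {Priya,Cara} as one block (2 orders) and {Sam,Ravi} as another (2 orders).
That leaves 4 units to arrange: 2 × 2 × 4! = 4 × 24 = 96.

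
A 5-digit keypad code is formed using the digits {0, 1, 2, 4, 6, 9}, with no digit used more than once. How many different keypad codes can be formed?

720

With no repetition, fill the 5 digits in order: 6 choices, then 5, down to 2.
6 × 5 × 4 × 3 × 2 = 720.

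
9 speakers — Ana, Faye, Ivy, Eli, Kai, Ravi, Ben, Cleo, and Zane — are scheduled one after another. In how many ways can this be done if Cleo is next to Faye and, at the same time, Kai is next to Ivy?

20160

Treat {Cleo,Faye} as one block (2 orders) and {Kai,Ivy} as another (2 orders).
That leaves 7 units to arrange: 2 × 2 × 7! = 4 × 5040 = 20160.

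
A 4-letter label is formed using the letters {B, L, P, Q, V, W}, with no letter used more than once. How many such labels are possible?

With no repetition, fill the 4 letters in order: 6 choices, then 5, down to 3.
6 × 5 × 4 × 3 = 360.

360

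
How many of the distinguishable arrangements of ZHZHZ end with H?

With the last slot taken by H, it remains to arrange the other 4 letters (ZZHZ).
Those 4 letters have Z appearing 3 times, giving (4)!/(3!) = 4.

4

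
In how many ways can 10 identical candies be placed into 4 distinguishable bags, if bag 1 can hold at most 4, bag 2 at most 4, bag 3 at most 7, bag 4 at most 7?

155

By stars and bars, unrestricted non-negative solutions to x_1+…+x_4 = 10 number C(10+3,3) = 286.
Subtract solutions that violate a single cap (substitute x_i' = x_i − (cap_i+1)): x_1 ≥ 5 gives C(8,3) = 56; x_2 ≥ 5 gives C(8,3) = 56; x_3 ≥ 8 gives C(5,3) = 10; x_4 ≥ 8 gives C(5,3) = 10. Together 132.
Add back pairs where two caps are both exceeded: 1 + 0 + 0 + 0 + 0 + 0 = 1.
By inclusion–exclusion the count is 286 − 132 + 1 = 155.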